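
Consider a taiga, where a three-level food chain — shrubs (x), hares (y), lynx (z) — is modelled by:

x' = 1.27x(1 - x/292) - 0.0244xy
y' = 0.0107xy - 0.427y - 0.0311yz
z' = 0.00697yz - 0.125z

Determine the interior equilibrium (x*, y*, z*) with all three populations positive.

From dz/dt = 0: 0.00697y* = 0.125, so y* = 17.9.
From dx/dt = 0: 1.27(1 - x*/292) = 0.0244·17.9, giving x* = 292·(1 - 0.345) = 191.
From dy/dt = 0: 0.0107·191 - 0.427 = 0.0311z*, so z* = 1.62/0.0311 = 52.1.

x* ≈ 191, y* ≈ 17.9, z* ≈ 52.1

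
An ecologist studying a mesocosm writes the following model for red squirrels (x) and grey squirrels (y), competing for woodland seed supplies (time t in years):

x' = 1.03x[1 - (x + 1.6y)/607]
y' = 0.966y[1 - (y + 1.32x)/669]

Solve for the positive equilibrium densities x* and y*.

x* ≈ 417, y* ≈ 119

Setting both brackets to zero gives the nullclines x + 1.6y = 607 and 1.32x + y = 669.
Substituting y = 669 - 1.32x into the first: x(1 - 1.6·1.32) = 607 - 1.6·669.
So x* = -463/-1.11 = 417, and then y* = 669 - 1.32·417 = 119.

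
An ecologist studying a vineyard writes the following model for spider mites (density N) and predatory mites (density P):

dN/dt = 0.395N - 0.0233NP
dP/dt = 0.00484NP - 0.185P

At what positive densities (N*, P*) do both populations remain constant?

N* ≈ 38.2, P* ≈ 17

Set dP/dt = 0 with P > 0: 0.00484N - 0.185 = 0, so N* = 0.185/0.00484 = 38.2.
Set dN/dt = 0 with N > 0: 0.395 - 0.0233P = 0, so P* = 0.395/0.0233 = 17.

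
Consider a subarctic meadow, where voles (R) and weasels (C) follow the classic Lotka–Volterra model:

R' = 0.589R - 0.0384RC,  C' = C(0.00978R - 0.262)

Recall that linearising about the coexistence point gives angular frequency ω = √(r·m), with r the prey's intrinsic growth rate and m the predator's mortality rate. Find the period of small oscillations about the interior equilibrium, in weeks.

Here r = 0.589 and m = 0.262, so r·m = 0.154.
ω = √0.154 = 0.393 per week, hence T = 2π/ω ≈ 16 weeks.

T ≈ 16 weeks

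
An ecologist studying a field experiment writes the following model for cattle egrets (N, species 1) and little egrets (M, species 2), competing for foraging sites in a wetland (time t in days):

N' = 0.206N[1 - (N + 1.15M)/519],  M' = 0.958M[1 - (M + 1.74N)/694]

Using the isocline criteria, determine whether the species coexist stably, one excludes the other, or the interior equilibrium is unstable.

Compare the nullcline intercepts: K1/α12 = 519/1.15 = 451 < K2 = 694; K2/α21 = 694/1.74 = 399 < K1 = 519.
Since both are reversed, neither can invade when rare; the interior point is a saddle.

unstable coexistence (outcome depends on initial conditions)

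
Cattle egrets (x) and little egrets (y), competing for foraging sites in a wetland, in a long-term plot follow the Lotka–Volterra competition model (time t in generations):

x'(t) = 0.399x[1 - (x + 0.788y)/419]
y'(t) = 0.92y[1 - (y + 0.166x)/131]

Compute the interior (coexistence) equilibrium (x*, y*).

x* ≈ 363, y* ≈ 70.7

Setting both brackets to zero gives the nullclines x + 0.788y = 419 and 0.166x + y = 131.
Substituting y = 131 - 0.166x into the first: x(1 - 0.788·0.166) = 419 - 0.788·131.
So x* = 316/0.869 = 363, and then y* = 131 - 0.166·363 = 70.7.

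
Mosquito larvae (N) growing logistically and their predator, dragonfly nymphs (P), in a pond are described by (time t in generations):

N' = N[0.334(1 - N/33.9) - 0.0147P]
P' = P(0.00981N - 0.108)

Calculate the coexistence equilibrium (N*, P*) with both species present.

From dP/dt = 0 with P > 0: 0.00981N* = 0.108, so N* = 11.
Substitute into dN/dt = 0: 0.334(1 - 11/33.9) = 0.0147P*.
The bracket is 0.675, giving P* = 0.226/0.0147 = 15.3.

N* ≈ 11, P* ≈ 15.3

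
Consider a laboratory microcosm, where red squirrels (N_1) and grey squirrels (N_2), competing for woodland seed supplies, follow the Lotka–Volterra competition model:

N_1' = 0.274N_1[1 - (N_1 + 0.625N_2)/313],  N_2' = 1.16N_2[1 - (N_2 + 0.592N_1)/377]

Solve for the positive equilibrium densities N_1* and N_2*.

Setting both brackets to zero gives the nullclines N_1 + 0.625N_2 = 313 and 0.592N_1 + N_2 = 377.
Substituting N_2 = 377 - 0.592N_1 into the first: N_1(1 - 0.625·0.592) = 313 - 0.625·377.
So N_1* = 77.4/0.63 = 123, and then N_2* = 377 - 0.592·123 = 304.

N_1* ≈ 123, N_2* ≈ 304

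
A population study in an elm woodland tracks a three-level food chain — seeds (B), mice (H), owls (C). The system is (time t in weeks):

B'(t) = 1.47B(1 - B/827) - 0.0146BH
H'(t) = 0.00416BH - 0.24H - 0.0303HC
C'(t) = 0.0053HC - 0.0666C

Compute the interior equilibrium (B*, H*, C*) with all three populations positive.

From dC/dt = 0: 0.0053H* = 0.0666, so H* = 12.6.
From dB/dt = 0: 1.47(1 - B*/827) = 0.0146·12.6, giving B* = 827·(1 - 0.125) = 724.
From dH/dt = 0: 0.00416·724 - 0.24 = 0.0303C*, so C* = 2.77/0.0303 = 91.5.

B* ≈ 724, H* ≈ 12.6, C* ≈ 91.5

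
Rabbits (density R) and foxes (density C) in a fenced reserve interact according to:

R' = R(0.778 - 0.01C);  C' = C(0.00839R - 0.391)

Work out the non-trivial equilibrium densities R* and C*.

R* ≈ 46.6, C* ≈ 77.8

Set dC/dt = 0 with C > 0: 0.00839R - 0.391 = 0, so R* = 0.391/0.00839 = 46.6.
Set dR/dt = 0 with R > 0: 0.778 - 0.01C = 0, so C* = 0.778/0.01 = 77.8.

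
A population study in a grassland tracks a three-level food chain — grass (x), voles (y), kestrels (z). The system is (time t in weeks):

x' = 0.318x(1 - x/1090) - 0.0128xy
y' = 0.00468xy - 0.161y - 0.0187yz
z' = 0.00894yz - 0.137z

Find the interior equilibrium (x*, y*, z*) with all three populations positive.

x* ≈ 418, y* ≈ 15.3, z* ≈ 95.9

From dz/dt = 0: 0.00894y* = 0.137, so y* = 15.3.
From dx/dt = 0: 0.318(1 - x*/1090) = 0.0128·15.3, giving x* = 1090·(1 - 0.617) = 418.
From dy/dt = 0: 0.00468·418 - 0.161 = 0.0187z*, so z* = 1.79/0.0187 = 95.9.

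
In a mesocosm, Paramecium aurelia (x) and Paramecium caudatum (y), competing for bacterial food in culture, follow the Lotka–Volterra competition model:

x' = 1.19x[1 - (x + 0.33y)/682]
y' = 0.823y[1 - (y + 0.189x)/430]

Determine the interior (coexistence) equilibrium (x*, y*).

Setting both brackets to zero gives the nullclines x + 0.33y = 682 and 0.189x + y = 430.
Substituting y = 430 - 0.189x into the first: x(1 - 0.33·0.189) = 682 - 0.33·430.
So x* = 540/0.938 = 576, and then y* = 430 - 0.189·576 = 321.

x* ≈ 576, y* ≈ 321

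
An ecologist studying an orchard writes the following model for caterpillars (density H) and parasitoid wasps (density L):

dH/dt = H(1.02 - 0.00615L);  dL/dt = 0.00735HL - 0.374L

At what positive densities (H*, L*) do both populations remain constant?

H* ≈ 50.9, L* ≈ 166

Set dL/dt = 0 with L > 0: 0.00735H - 0.374 = 0, so H* = 0.374/0.00735 = 50.9.
Set dH/dt = 0 with H > 0: 1.02 - 0.00615L = 0, so L* = 1.02/0.00615 = 166.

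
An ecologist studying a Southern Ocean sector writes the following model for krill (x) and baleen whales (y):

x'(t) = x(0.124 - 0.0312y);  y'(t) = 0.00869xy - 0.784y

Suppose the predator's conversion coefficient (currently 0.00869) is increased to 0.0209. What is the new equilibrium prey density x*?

x* ≈ 37.5

At the interior fixed point, setting dy/dt = 0 with y > 0 fixes x* = (predator death rate)/(xy coefficient) — independent of the other coefficients.
With the change, x* = 0.784/0.0209 = 37.5; it falls from 90.2.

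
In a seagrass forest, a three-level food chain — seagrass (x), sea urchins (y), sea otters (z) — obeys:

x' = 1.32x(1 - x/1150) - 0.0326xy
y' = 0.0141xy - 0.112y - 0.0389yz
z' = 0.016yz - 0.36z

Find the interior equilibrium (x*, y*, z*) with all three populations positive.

From dz/dt = 0: 0.016y* = 0.36, so y* = 22.5.
From dx/dt = 0: 1.32(1 - x*/1150) = 0.0326·22.5, giving x* = 1150·(1 - 0.556) = 511.
From dy/dt = 0: 0.0141·511 - 0.112 = 0.0389z*, so z* = 7.09/0.0389 = 182.

x* ≈ 511, y* ≈ 22.5, z* ≈ 182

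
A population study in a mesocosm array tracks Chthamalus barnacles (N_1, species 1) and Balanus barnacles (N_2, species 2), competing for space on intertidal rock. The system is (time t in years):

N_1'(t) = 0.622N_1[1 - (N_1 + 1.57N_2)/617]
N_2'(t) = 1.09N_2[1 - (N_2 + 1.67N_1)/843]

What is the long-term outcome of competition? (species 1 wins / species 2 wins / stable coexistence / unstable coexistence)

Compare the nullcline intercepts: K1/α12 = 617/1.57 = 393 < K2 = 843; K2/α21 = 843/1.67 = 505 < K1 = 617.
Since both are reversed, neither can invade when rare; the interior point is a saddle.

unstable coexistence (outcome depends on initial conditions)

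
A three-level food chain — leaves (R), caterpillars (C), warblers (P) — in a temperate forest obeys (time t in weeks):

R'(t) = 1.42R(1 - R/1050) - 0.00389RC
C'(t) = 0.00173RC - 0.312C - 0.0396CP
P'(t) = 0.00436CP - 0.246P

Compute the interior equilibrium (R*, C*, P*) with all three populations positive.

R* ≈ 888, C* ≈ 56.4, P* ≈ 30.9

From dP/dt = 0: 0.00436C* = 0.246, so C* = 56.4.
From dR/dt = 0: 1.42(1 - R*/1050) = 0.00389·56.4, giving R* = 1050·(1 - 0.155) = 888.
From dC/dt = 0: 0.00173·888 - 0.312 = 0.0396P*, so P* = 1.22/0.0396 = 30.9.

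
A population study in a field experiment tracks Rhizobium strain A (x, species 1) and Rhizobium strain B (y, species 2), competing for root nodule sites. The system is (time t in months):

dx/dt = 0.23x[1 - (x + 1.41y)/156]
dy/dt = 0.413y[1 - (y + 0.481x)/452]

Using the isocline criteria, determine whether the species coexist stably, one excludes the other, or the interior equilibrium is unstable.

Compare the nullcline intercepts: K1/α12 = 156/1.41 = 111 < K2 = 452; K2/α21 = 452/0.481 = 940 > K1 = 156.
Since the inequalities point opposite ways, species 2 can invade but species 1 cannot.

species 2 excludes species 1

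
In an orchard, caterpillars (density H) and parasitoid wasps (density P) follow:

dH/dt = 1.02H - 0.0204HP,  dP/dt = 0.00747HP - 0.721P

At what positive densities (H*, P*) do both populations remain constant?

H* ≈ 96.5, P* ≈ 50

Set dP/dt = 0 with P > 0: 0.00747H - 0.721 = 0, so H* = 0.721/0.00747 = 96.5.
Set dH/dt = 0 with H > 0: 1.02 - 0.0204P = 0, so P* = 1.02/0.0204 = 50.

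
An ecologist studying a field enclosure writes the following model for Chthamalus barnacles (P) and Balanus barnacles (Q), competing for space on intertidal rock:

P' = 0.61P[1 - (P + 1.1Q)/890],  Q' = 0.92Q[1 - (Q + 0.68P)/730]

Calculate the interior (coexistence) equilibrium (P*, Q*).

P* ≈ 345, Q* ≈ 495

Setting both brackets to zero gives the nullclines P + 1.1Q = 890 and 0.68P + Q = 730.
Substituting Q = 730 - 0.68P into the first: P(1 - 1.1·0.68) = 890 - 1.1·730.
So P* = 87/0.252 = 345, and then Q* = 730 - 0.68·345 = 495.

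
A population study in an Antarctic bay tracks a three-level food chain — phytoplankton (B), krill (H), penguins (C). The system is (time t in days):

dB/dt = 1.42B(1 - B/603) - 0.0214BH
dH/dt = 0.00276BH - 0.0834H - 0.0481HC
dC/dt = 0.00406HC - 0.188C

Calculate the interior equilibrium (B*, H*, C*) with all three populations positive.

From dC/dt = 0: 0.00406H* = 0.188, so H* = 46.3.
From dB/dt = 0: 1.42(1 - B*/603) = 0.0214·46.3, giving B* = 603·(1 - 0.698) = 182.
From dH/dt = 0: 0.00276·182 - 0.0834 = 0.0481C*, so C* = 0.419/0.0481 = 8.72.

B* ≈ 182, H* ≈ 46.3, C* ≈ 8.72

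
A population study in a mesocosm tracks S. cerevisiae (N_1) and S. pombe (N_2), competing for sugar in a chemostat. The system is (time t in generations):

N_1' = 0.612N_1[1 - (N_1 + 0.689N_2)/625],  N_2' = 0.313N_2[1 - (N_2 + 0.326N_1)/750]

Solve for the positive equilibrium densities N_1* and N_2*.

Setting both brackets to zero gives the nullclines N_1 + 0.689N_2 = 625 and 0.326N_1 + N_2 = 750.
Substituting N_2 = 750 - 0.326N_1 into the first: N_1(1 - 0.689·0.326) = 625 - 0.689·750.
So N_1* = 108/0.775 = 140, and then N_2* = 750 - 0.326·140 = 704.

N_1* ≈ 140, N_2* ≈ 704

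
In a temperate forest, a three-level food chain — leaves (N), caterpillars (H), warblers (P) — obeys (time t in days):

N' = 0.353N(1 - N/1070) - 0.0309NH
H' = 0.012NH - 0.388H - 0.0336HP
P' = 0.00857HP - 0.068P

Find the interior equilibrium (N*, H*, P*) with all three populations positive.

N* ≈ 327, H* ≈ 7.93, P* ≈ 105

From dP/dt = 0: 0.00857H* = 0.068, so H* = 7.93.
From dN/dt = 0: 0.353(1 - N*/1070) = 0.0309·7.93, giving N* = 1070·(1 - 0.695) = 327.
From dH/dt = 0: 0.012·327 - 0.388 = 0.0336P*, so P* = 3.53/0.0336 = 105.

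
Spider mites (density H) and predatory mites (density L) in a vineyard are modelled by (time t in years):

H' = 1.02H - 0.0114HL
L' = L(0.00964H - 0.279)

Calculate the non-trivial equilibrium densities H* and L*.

H* ≈ 28.9, L* ≈ 89.5

Set dL/dt = 0 with L > 0: 0.00964H - 0.279 = 0, so H* = 0.279/0.00964 = 28.9.
Set dH/dt = 0 with H > 0: 1.02 - 0.0114L = 0, so L* = 1.02/0.0114 = 89.5.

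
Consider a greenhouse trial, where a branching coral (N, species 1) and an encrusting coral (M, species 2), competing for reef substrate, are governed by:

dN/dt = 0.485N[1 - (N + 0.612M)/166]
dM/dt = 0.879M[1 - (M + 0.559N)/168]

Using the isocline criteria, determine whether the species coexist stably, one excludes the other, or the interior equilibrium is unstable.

stable coexistence

Compare the nullcline intercepts: K1/α12 = 166/0.612 = 271 > K2 = 168; K2/α21 = 168/0.559 = 301 > K1 = 166.
Since both inequalities hold, each species can invade when rare, so the interior equilibrium is stable.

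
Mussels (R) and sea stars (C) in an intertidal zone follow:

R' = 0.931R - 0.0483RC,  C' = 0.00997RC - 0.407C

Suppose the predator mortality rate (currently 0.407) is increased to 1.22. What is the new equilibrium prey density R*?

At the interior fixed point, setting dC/dt = 0 with C > 0 fixes R* = (predator death rate)/(RC coefficient) — independent of the other coefficients.
With the change, R* = 1.22/0.00997 = 122; it rises from 40.8.

R* ≈ 122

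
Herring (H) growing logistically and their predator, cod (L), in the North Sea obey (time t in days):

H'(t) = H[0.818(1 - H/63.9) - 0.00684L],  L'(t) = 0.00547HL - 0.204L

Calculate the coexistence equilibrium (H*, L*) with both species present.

From dL/dt = 0 with L > 0: 0.00547H* = 0.204, so H* = 37.3.
Substitute into dH/dt = 0: 0.818(1 - 37.3/63.9) = 0.00684L*.
The bracket is 0.416, giving L* = 0.341/0.00684 = 49.8.

H* ≈ 37.3, L* ≈ 49.8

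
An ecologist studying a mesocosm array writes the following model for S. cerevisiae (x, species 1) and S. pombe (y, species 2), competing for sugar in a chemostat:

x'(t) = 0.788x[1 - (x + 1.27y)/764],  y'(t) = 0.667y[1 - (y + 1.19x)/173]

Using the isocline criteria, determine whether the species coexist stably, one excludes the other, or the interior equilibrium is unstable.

species 1 excludes species 2

Compare the nullcline intercepts: K1/α12 = 764/1.27 = 602 > K2 = 173; K2/α21 = 173/1.19 = 145 < K1 = 764.
Since the inequalities point opposite ways, species 1 can invade but species 2 cannot.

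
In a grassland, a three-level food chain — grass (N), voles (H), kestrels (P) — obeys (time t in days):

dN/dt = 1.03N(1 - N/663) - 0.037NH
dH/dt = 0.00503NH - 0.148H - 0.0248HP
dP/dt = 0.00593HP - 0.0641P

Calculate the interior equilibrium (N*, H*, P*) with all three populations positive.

N* ≈ 406, H* ≈ 10.8, P* ≈ 76.3

From dP/dt = 0: 0.00593H* = 0.0641, so H* = 10.8.
From dN/dt = 0: 1.03(1 - N*/663) = 0.037·10.8, giving N* = 663·(1 - 0.388) = 406.
From dH/dt = 0: 0.00503·406 - 0.148 = 0.0248P*, so P* = 1.89/0.0248 = 76.3.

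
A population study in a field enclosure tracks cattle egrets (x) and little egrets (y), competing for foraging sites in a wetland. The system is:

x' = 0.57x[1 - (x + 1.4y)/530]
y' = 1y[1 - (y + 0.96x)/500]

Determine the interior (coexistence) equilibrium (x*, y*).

x* ≈ 494, y* ≈ 25.6

Setting both brackets to zero gives the nullclines x + 1.4y = 530 and 0.96x + y = 500.
Substituting y = 500 - 0.96x into the first: x(1 - 1.4·0.96) = 530 - 1.4·500.
So x* = -170/-0.344 = 494, and then y* = 500 - 0.96·494 = 25.6.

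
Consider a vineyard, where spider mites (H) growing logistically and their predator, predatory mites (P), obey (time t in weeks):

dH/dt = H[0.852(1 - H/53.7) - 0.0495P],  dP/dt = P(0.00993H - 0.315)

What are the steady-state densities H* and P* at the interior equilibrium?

H* ≈ 31.7, P* ≈ 7.04

From dP/dt = 0 with P > 0: 0.00993H* = 0.315, so H* = 31.7.
Substitute into dH/dt = 0: 0.852(1 - 31.7/53.7) = 0.0495P*.
The bracket is 0.409, giving P* = 0.349/0.0495 = 7.04.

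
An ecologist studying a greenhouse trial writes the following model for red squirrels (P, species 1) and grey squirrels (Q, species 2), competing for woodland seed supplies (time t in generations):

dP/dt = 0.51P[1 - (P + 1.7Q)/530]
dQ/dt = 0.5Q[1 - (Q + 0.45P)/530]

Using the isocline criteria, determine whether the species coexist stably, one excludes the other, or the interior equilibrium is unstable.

Compare the nullcline intercepts: K1/α12 = 530/1.7 = 312 < K2 = 530; K2/α21 = 530/0.45 = 1180 > K1 = 530.
Since the inequalities point opposite ways, species 2 can invade but species 1 cannot.

species 2 excludes species 1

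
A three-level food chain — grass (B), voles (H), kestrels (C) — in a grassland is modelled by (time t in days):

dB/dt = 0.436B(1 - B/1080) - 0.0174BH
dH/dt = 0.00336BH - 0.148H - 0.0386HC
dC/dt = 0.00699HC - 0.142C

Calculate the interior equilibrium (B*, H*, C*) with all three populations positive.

B* ≈ 204, H* ≈ 20.3, C* ≈ 14

From dC/dt = 0: 0.00699H* = 0.142, so H* = 20.3.
From dB/dt = 0: 0.436(1 - B*/1080) = 0.0174·20.3, giving B* = 1080·(1 - 0.811) = 204.
From dH/dt = 0: 0.00336·204 - 0.148 = 0.0386C*, so C* = 0.539/0.0386 = 14.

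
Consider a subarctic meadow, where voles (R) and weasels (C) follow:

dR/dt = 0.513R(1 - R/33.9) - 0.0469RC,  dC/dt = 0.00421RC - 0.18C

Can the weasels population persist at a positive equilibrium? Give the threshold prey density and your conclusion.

The predator equation gives dC/dt > 0 only when R > 0.18/0.00421 = 42.8.
Without the predator, R → K = 33.9. Since 33.9 < 42.8, the predator cannot invade.

Threshold R = 42.8; K < 42.8, so no, the predator goes extinct.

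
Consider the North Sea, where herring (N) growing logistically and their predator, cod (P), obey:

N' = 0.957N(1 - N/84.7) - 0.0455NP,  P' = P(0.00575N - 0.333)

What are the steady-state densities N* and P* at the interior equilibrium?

From dP/dt = 0 with P > 0: 0.00575N* = 0.333, so N* = 57.9.
Substitute into dN/dt = 0: 0.957(1 - 57.9/84.7) = 0.0455P*.
The bracket is 0.316, giving P* = 0.303/0.0455 = 6.65.

N* ≈ 57.9, P* ≈ 6.65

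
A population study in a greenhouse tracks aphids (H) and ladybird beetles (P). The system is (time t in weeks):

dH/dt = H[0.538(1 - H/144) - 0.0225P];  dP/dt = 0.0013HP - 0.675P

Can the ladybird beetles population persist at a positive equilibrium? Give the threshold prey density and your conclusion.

The predator equation gives dP/dt > 0 only when H > 0.675/0.0013 = 519.
Without the predator, H → K = 144. Since 144 < 519, the predator cannot invade.

Threshold H = 519; K < 519, so no, the predator goes extinct.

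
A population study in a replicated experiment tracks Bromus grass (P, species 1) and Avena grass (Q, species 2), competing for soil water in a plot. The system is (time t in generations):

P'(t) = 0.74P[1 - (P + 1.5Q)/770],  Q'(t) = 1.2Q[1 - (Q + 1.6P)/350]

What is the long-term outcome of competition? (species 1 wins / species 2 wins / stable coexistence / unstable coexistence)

Compare the nullcline intercepts: K1/α12 = 770/1.5 = 513 > K2 = 350; K2/α21 = 350/1.6 = 219 < K1 = 770.
Since the inequalities point opposite ways, species 1 can invade but species 2 cannot.

species 1 excludes species 2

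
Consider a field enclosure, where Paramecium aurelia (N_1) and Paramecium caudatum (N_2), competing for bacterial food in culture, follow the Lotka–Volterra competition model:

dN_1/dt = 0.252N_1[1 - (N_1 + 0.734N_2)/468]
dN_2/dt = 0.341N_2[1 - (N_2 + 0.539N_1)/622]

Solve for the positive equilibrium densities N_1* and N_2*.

N_1* ≈ 18.9, N_2* ≈ 612

Setting both brackets to zero gives the nullclines N_1 + 0.734N_2 = 468 and 0.539N_1 + N_2 = 622.
Substituting N_2 = 622 - 0.539N_1 into the first: N_1(1 - 0.734·0.539) = 468 - 0.734·622.
So N_1* = 11.5/0.604 = 18.9, and then N_2* = 622 - 0.539·18.9 = 612.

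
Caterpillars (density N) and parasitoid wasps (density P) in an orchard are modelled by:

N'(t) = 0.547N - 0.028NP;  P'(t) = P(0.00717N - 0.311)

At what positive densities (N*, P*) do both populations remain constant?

N* ≈ 43.4, P* ≈ 19.5

Set dP/dt = 0 with P > 0: 0.00717N - 0.311 = 0, so N* = 0.311/0.00717 = 43.4.
Set dN/dt = 0 with N > 0: 0.547 - 0.028P = 0, so P* = 0.547/0.028 = 19.5.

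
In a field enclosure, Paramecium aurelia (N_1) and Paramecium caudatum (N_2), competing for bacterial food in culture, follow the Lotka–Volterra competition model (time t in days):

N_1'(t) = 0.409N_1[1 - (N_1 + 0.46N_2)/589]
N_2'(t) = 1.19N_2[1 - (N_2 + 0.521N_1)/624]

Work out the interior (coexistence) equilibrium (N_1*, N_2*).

Setting both brackets to zero gives the nullclines N_1 + 0.46N_2 = 589 and 0.521N_1 + N_2 = 624.
Substituting N_2 = 624 - 0.521N_1 into the first: N_1(1 - 0.46·0.521) = 589 - 0.46·624.
So N_1* = 302/0.76 = 397, and then N_2* = 624 - 0.521·397 = 417.

N_1* ≈ 397, N_2* ≈ 417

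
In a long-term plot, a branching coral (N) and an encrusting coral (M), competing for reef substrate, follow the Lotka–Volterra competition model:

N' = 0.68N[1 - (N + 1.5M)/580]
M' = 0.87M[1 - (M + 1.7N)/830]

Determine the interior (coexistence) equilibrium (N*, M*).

N* ≈ 429, M* ≈ 101

Setting both brackets to zero gives the nullclines N + 1.5M = 580 and 1.7N + M = 830.
Substituting M = 830 - 1.7N into the first: N(1 - 1.5·1.7) = 580 - 1.5·830.
So N* = -665/-1.55 = 429, and then M* = 830 - 1.7·429 = 101.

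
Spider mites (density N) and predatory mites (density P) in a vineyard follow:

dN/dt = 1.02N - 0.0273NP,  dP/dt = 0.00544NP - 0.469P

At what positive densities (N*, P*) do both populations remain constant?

N* ≈ 86.2, P* ≈ 37.4

Set dP/dt = 0 with P > 0: 0.00544N - 0.469 = 0, so N* = 0.469/0.00544 = 86.2.
Set dN/dt = 0 with N > 0: 1.02 - 0.0273P = 0, so P* = 1.02/0.0273 = 37.4.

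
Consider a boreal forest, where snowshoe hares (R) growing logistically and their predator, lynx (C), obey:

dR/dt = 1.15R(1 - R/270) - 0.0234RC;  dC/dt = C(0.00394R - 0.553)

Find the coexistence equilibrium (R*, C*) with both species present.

From dC/dt = 0 with C > 0: 0.00394R* = 0.553, so R* = 140.
Substitute into dR/dt = 0: 1.15(1 - 140/270) = 0.0234C*.
The bracket is 0.48, giving C* = 0.552/0.0234 = 23.6.

R* ≈ 140, C* ≈ 23.6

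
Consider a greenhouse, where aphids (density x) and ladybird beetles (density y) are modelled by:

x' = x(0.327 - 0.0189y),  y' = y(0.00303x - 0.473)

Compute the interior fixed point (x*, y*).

x* ≈ 156, y* ≈ 17.3

Set dy/dt = 0 with y > 0: 0.00303x - 0.473 = 0, so x* = 0.473/0.00303 = 156.
Set dx/dt = 0 with x > 0: 0.327 - 0.0189y = 0, so y* = 0.327/0.0189 = 17.3.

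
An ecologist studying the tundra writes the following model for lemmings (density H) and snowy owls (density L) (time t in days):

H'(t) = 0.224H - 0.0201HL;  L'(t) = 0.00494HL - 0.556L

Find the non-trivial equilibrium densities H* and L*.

Set dL/dt = 0 with L > 0: 0.00494H - 0.556 = 0, so H* = 0.556/0.00494 = 113.
Set dH/dt = 0 with H > 0: 0.224 - 0.0201L = 0, so L* = 0.224/0.0201 = 11.1.

H* ≈ 113, L* ≈ 11.1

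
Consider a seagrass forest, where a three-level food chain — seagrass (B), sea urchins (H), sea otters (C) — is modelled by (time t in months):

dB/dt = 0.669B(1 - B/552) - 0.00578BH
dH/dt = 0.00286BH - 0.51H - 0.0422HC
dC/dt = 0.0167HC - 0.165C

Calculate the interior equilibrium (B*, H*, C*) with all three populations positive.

From dC/dt = 0: 0.0167H* = 0.165, so H* = 9.88.
From dB/dt = 0: 0.669(1 - B*/552) = 0.00578·9.88, giving B* = 552·(1 - 0.0854) = 505.
From dH/dt = 0: 0.00286·505 - 0.51 = 0.0422C*, so C* = 0.934/0.0422 = 22.1.

B* ≈ 505, H* ≈ 9.88, C* ≈ 22.1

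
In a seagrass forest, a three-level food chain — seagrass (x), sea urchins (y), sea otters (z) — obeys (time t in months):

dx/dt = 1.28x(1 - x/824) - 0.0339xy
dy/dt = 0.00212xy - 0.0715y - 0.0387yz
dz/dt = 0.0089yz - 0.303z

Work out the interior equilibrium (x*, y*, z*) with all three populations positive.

x* ≈ 81, y* ≈ 34, z* ≈ 2.59

From dz/dt = 0: 0.0089y* = 0.303, so y* = 34.
From dx/dt = 0: 1.28(1 - x*/824) = 0.0339·34, giving x* = 824·(1 - 0.902) = 81.
From dy/dt = 0: 0.00212·81 - 0.0715 = 0.0387z*, so z* = 0.1/0.0387 = 2.59.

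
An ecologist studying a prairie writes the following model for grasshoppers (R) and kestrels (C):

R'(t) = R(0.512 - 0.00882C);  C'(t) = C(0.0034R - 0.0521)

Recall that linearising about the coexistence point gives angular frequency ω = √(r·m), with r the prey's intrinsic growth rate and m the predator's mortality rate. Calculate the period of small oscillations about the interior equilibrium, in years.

T ≈ 38.5 years

Here r = 0.512 and m = 0.0521, so r·m = 0.0267.
ω = √0.0267 = 0.163 per year, hence T = 2π/ω ≈ 38.5 years.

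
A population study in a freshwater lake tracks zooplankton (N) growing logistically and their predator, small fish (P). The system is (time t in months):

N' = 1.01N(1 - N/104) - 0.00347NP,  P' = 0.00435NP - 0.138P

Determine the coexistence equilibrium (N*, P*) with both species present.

N* ≈ 31.7, P* ≈ 202

From dP/dt = 0 with P > 0: 0.00435N* = 0.138, so N* = 31.7.
Substitute into dN/dt = 0: 1.01(1 - 31.7/104) = 0.00347P*.
The bracket is 0.695, giving P* = 0.702/0.00347 = 202.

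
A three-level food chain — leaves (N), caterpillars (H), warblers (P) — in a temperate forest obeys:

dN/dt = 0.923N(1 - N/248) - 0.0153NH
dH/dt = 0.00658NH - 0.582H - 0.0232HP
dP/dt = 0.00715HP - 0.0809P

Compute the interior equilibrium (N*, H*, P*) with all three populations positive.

From dP/dt = 0: 0.00715H* = 0.0809, so H* = 11.3.
From dN/dt = 0: 0.923(1 - N*/248) = 0.0153·11.3, giving N* = 248·(1 - 0.188) = 201.
From dH/dt = 0: 0.00658·201 - 0.582 = 0.0232P*, so P* = 0.744/0.0232 = 32.1.

N* ≈ 201, H* ≈ 11.3, P* ≈ 32.1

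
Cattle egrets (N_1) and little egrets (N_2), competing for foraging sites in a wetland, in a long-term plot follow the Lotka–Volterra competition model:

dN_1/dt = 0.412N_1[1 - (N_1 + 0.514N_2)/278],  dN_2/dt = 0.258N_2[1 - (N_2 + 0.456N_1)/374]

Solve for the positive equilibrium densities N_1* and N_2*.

N_1* ≈ 112, N_2* ≈ 323

Setting both brackets to zero gives the nullclines N_1 + 0.514N_2 = 278 and 0.456N_1 + N_2 = 374.
Substituting N_2 = 374 - 0.456N_1 into the first: N_1(1 - 0.514·0.456) = 278 - 0.514·374.
So N_1* = 85.8/0.766 = 112, and then N_2* = 374 - 0.456·112 = 323.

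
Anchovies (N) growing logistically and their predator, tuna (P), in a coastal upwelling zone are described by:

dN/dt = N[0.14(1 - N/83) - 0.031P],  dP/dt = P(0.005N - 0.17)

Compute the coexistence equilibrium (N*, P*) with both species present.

From dP/dt = 0 with P > 0: 0.005N* = 0.17, so N* = 34.
Substitute into dN/dt = 0: 0.14(1 - 34/83) = 0.031P*.
The bracket is 0.59, giving P* = 0.0827/0.031 = 2.67.

N* ≈ 34, P* ≈ 2.67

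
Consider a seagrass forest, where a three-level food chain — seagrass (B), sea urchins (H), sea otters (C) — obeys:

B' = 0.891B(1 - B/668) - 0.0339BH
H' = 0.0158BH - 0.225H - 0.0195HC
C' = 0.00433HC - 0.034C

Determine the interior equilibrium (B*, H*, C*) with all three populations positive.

From dC/dt = 0: 0.00433H* = 0.034, so H* = 7.85.
From dB/dt = 0: 0.891(1 - B*/668) = 0.0339·7.85, giving B* = 668·(1 - 0.299) = 468.
From dH/dt = 0: 0.0158·468 - 0.225 = 0.0195C*, so C* = 7.18/0.0195 = 368.

B* ≈ 468, H* ≈ 7.85, C* ≈ 368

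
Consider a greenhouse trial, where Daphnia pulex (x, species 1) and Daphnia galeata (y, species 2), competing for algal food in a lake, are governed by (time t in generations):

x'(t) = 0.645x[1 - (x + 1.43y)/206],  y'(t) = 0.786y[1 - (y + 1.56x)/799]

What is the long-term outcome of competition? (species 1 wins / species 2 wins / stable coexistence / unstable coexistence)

species 2 excludes species 1

Compare the nullcline intercepts: K1/α12 = 206/1.43 = 144 < K2 = 799; K2/α21 = 799/1.56 = 512 > K1 = 206.
Since the inequalities point opposite ways, species 2 can invade but species 1 cannot.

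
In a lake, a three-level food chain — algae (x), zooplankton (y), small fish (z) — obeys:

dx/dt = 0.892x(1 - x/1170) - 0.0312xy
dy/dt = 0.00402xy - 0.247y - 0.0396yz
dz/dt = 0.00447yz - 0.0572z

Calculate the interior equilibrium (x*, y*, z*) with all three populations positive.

x* ≈ 646, y* ≈ 12.8, z* ≈ 59.4

From dz/dt = 0: 0.00447y* = 0.0572, so y* = 12.8.
From dx/dt = 0: 0.892(1 - x*/1170) = 0.0312·12.8, giving x* = 1170·(1 - 0.448) = 646.
From dy/dt = 0: 0.00402·646 - 0.247 = 0.0396z*, so z* = 2.35/0.0396 = 59.4.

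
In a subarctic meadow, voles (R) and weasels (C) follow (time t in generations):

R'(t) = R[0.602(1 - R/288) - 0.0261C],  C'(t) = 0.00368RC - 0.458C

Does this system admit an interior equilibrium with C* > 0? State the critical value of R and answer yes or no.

Threshold R = 124; K > 124, so yes, the predator persists.

The predator equation gives dC/dt > 0 only when R > 0.458/0.00368 = 124.
Without the predator, R → K = 288. Since 288 > 124, the predator can invade and persist.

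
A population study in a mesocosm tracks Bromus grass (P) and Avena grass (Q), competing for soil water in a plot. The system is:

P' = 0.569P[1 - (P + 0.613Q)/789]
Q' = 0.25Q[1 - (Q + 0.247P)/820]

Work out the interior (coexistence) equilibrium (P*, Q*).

Setting both brackets to zero gives the nullclines P + 0.613Q = 789 and 0.247P + Q = 820.
Substituting Q = 820 - 0.247P into the first: P(1 - 0.613·0.247) = 789 - 0.613·820.
So P* = 286/0.849 = 337, and then Q* = 820 - 0.247·337 = 737.

P* ≈ 337, Q* ≈ 737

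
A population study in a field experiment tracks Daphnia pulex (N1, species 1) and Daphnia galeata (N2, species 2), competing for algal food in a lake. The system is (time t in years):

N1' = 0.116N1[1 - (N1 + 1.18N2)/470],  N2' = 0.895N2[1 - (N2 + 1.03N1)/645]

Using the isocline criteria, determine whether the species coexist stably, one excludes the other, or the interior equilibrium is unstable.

species 2 excludes species 1

Compare the nullcline intercepts: K1/α12 = 470/1.18 = 398 < K2 = 645; K2/α21 = 645/1.03 = 626 > K1 = 470.
Since the inequalities point opposite ways, species 2 can invade but species 1 cannot.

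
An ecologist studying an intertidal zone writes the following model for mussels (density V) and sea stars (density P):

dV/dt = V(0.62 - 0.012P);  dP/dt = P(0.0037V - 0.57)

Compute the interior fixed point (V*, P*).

V* ≈ 154, P* ≈ 51.7

Set dP/dt = 0 with P > 0: 0.0037V - 0.57 = 0, so V* = 0.57/0.0037 = 154.
Set dV/dt = 0 with V > 0: 0.62 - 0.012P = 0, so P* = 0.62/0.012 = 51.7.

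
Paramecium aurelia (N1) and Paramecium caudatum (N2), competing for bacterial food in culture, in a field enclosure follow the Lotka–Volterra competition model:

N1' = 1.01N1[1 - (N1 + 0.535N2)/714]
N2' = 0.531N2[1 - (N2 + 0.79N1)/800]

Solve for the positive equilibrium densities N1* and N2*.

Setting both brackets to zero gives the nullclines N1 + 0.535N2 = 714 and 0.79N1 + N2 = 800.
Substituting N2 = 800 - 0.79N1 into the first: N1(1 - 0.535·0.79) = 714 - 0.535·800.
So N1* = 286/0.577 = 495, and then N2* = 800 - 0.79·495 = 409.

N1* ≈ 495, N2* ≈ 409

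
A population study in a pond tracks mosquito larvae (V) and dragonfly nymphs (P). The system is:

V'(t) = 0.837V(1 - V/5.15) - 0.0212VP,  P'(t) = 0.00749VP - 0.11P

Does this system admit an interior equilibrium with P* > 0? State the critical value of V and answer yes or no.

The predator equation gives dP/dt > 0 only when V > 0.11/0.00749 = 14.7.
Without the predator, V → K = 5.15. Since 5.15 < 14.7, the predator cannot invade.

Threshold V = 14.7; K < 14.7, so no, the predator goes extinct.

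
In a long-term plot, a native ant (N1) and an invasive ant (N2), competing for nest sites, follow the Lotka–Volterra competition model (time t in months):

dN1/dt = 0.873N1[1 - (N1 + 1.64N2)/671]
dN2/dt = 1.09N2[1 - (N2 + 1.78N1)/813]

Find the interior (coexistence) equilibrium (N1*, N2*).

Setting both brackets to zero gives the nullclines N1 + 1.64N2 = 671 and 1.78N1 + N2 = 813.
Substituting N2 = 813 - 1.78N1 into the first: N1(1 - 1.64·1.78) = 671 - 1.64·813.
So N1* = -662/-1.92 = 345, and then N2* = 813 - 1.78·345 = 199.

N1* ≈ 345, N2* ≈ 199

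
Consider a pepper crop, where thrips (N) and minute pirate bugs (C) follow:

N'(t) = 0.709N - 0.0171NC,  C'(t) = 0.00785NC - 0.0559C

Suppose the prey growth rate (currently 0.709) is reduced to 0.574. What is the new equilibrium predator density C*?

At the interior fixed point, setting dN/dt = 0 with N > 0 fixes C* = (prey growth rate)/(NC coefficient) — independent of the other coefficients.
With the change, C* = 0.574/0.0171 = 33.6; it falls from 41.5.

C* ≈ 33.6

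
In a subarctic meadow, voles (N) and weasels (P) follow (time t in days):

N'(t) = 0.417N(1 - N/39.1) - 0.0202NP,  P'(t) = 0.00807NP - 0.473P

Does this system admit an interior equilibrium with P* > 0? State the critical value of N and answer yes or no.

Threshold N = 58.6; K < 58.6, so no, the predator goes extinct.

The predator equation gives dP/dt > 0 only when N > 0.473/0.00807 = 58.6.
Without the predator, N → K = 39.1. Since 39.1 < 58.6, the predator cannot invade.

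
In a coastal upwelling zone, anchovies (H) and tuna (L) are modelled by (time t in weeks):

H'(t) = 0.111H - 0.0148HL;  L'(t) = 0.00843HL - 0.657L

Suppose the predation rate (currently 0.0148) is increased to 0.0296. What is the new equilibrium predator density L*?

L* ≈ 3.75

At the interior fixed point, setting dH/dt = 0 with H > 0 fixes L* = (prey growth rate)/(HL coefficient) — independent of the other coefficients.
With the change, L* = 0.111/0.0296 = 3.75; it falls from 7.5.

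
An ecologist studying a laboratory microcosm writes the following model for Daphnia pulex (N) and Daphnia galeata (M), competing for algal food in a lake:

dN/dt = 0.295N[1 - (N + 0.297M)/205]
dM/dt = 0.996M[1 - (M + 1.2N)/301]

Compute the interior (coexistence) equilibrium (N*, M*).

Setting both brackets to zero gives the nullclines N + 0.297M = 205 and 1.2N + M = 301.
Substituting M = 301 - 1.2N into the first: N(1 - 0.297·1.2) = 205 - 0.297·301.
So N* = 116/0.644 = 180, and then M* = 301 - 1.2·180 = 85.5.

N* ≈ 180, M* ≈ 85.5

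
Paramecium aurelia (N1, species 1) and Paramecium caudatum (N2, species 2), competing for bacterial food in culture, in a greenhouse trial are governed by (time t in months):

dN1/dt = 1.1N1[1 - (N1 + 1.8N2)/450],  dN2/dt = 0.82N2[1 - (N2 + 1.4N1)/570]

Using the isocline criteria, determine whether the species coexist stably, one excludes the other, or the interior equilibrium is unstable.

Compare the nullcline intercepts: K1/α12 = 450/1.8 = 250 < K2 = 570; K2/α21 = 570/1.4 = 407 < K1 = 450.
Since both are reversed, neither can invade when rare; the interior point is a saddle.

unstable coexistence (outcome depends on initial conditions)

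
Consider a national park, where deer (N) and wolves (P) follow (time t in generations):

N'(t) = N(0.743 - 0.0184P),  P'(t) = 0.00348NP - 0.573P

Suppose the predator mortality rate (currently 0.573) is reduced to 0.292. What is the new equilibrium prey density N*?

N* ≈ 83.9

At the interior fixed point, setting dP/dt = 0 with P > 0 fixes N* = (predator death rate)/(NP coefficient) — independent of the other coefficients.
With the change, N* = 0.292/0.00348 = 83.9; it falls from 165.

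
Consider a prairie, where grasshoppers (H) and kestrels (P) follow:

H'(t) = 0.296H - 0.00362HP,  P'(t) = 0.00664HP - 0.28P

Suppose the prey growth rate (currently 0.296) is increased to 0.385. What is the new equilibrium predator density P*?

P* ≈ 106

At the interior fixed point, setting dH/dt = 0 with H > 0 fixes P* = (prey growth rate)/(HP coefficient) — independent of the other coefficients.
With the change, P* = 0.385/0.00362 = 106; it rises from 81.8.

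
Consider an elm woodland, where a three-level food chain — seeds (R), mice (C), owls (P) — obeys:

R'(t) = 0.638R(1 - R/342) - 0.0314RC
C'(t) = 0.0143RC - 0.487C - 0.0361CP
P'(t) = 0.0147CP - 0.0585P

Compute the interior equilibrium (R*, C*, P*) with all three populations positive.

From dP/dt = 0: 0.0147C* = 0.0585, so C* = 3.98.
From dR/dt = 0: 0.638(1 - R*/342) = 0.0314·3.98, giving R* = 342·(1 - 0.196) = 275.
From dC/dt = 0: 0.0143·275 - 0.487 = 0.0361P*, so P* = 3.45/0.0361 = 95.4.

R* ≈ 275, C* ≈ 3.98, P* ≈ 95.4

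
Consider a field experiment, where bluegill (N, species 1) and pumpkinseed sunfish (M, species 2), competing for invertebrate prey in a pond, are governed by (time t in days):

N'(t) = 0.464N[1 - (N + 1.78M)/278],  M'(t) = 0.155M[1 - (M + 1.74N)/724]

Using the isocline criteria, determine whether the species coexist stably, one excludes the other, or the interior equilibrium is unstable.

Compare the nullcline intercepts: K1/α12 = 278/1.78 = 156 < K2 = 724; K2/α21 = 724/1.74 = 416 > K1 = 278.
Since the inequalities point opposite ways, species 2 can invade but species 1 cannot.

species 2 excludes species 1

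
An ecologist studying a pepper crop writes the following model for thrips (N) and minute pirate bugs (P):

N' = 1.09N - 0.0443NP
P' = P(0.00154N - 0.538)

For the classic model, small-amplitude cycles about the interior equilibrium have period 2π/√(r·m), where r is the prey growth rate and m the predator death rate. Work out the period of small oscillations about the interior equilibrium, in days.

Here r = 1.09 and m = 0.538, so r·m = 0.586.
ω = √0.586 = 0.766 per day, hence T = 2π/ω ≈ 8.2 days.

T ≈ 8.2 days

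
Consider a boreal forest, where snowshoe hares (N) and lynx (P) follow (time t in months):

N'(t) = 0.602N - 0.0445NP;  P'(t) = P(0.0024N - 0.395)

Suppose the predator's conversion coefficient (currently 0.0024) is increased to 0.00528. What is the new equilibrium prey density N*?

At the interior fixed point, setting dP/dt = 0 with P > 0 fixes N* = (predator death rate)/(NP coefficient) — independent of the other coefficients.
With the change, N* = 0.395/0.00528 = 74.8; it falls from 165.

N* ≈ 74.8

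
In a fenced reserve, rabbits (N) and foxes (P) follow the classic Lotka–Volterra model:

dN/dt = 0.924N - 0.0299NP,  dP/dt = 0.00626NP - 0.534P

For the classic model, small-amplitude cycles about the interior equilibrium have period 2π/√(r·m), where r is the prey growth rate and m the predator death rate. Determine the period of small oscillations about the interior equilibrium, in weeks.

Here r = 0.924 and m = 0.534, so r·m = 0.493.
ω = √0.493 = 0.702 per week, hence T = 2π/ω ≈ 8.94 weeks.

T ≈ 8.94 weeks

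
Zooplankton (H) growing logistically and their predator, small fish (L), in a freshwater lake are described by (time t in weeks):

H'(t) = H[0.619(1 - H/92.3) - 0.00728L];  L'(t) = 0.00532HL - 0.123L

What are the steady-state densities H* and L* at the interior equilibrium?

From dL/dt = 0 with L > 0: 0.00532H* = 0.123, so H* = 23.1.
Substitute into dH/dt = 0: 0.619(1 - 23.1/92.3) = 0.00728L*.
The bracket is 0.75, giving L* = 0.464/0.00728 = 63.7.

H* ≈ 23.1, L* ≈ 63.7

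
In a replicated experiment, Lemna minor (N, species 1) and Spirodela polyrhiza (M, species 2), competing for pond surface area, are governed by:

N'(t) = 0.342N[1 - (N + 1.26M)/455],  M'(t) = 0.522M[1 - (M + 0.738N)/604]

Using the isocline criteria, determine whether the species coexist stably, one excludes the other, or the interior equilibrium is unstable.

species 2 excludes species 1

Compare the nullcline intercepts: K1/α12 = 455/1.26 = 361 < K2 = 604; K2/α21 = 604/0.738 = 818 > K1 = 455.
Since the inequalities point opposite ways, species 2 can invade but species 1 cannot.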